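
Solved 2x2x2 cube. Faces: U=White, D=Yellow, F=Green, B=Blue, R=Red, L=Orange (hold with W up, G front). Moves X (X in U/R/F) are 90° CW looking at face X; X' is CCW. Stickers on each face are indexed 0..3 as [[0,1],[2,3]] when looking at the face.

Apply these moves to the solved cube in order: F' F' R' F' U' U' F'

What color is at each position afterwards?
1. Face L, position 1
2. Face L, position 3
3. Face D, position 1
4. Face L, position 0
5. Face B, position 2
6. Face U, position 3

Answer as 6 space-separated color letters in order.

After move 1 (F'): F=GGGG U=WWRR R=YRYR D=OOYY L=OWOW
After move 2 (F'): F=GGGG U=WWYY R=OROR D=WWYY L=OROR
After move 3 (R'): R=RROO U=WBYB F=GWGY D=WGYG B=YBWB
After move 4 (F'): F=WYGG U=WBRO R=GRWO D=RRYG L=OBOY
After move 5 (U'): U=BOWR F=OBGG R=WYWO B=GRWB L=YBOY
After move 6 (U'): U=ORBW F=YBGG R=OBWO B=WYWB L=GROY
After move 7 (F'): F=BGYG U=OROW R=RBRO D=RYYG L=GWOB
Query 1: L[1] = W
Query 2: L[3] = B
Query 3: D[1] = Y
Query 4: L[0] = G
Query 5: B[2] = W
Query 6: U[3] = W

Answer: W B Y G W W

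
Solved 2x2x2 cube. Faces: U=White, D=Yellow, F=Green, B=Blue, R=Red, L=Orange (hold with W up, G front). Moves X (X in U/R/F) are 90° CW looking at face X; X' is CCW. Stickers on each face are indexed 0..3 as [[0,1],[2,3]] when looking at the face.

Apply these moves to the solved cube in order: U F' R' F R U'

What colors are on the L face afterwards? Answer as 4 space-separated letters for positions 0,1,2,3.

Answer: W O O G

Derivation:
After move 1 (U): U=WWWW F=RRGG R=BBRR B=OOBB L=GGOO
After move 2 (F'): F=RGRG U=WWBR R=YBYR D=GOYY L=GWOW
After move 3 (R'): R=BRYY U=WBBO F=RWRR D=GGYG B=YOOB
After move 4 (F): F=RRRW U=WBWW R=BROY D=YBYG L=GGOG
After move 5 (R): R=OBYR U=WRWW F=RBRG D=YOYY B=WOBB
After move 6 (U'): U=RWWW F=GGRG R=RBYR B=OBBB L=WOOG
Query: L face = WOOG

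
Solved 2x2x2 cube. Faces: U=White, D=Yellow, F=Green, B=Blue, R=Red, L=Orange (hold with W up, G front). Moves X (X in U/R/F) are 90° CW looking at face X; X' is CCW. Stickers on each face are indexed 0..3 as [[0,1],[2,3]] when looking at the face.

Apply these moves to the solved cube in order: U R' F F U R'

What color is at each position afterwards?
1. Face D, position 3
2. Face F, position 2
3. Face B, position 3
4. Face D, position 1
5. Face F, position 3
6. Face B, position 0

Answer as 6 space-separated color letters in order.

Answer: R W B R B G

Derivation:
After move 1 (U): U=WWWW F=RRGG R=BBRR B=OOBB L=GGOO
After move 2 (R'): R=BRBR U=WBWO F=RWGW D=YRYG B=YOYB
After move 3 (F): F=GRWW U=WBOG R=WROR D=BBYG L=GYOR
After move 4 (F): F=WGWR U=WBRY R=ORGR D=OWYG L=GBOB
After move 5 (U): U=RWYB F=ORWR R=YOGR B=GBYB L=WGOB
After move 6 (R'): R=ORYG U=RYYG F=OWWB D=ORYR B=GBWB
Query 1: D[3] = R
Query 2: F[2] = W
Query 3: B[3] = B
Query 4: D[1] = R
Query 5: F[3] = B
Query 6: B[0] = G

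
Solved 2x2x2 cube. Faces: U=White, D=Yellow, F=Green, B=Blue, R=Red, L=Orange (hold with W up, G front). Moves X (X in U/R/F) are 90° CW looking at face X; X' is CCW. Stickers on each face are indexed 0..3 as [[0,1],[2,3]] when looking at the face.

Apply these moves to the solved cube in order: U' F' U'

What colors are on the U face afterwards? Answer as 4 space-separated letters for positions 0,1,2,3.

Answer: W R W G

Derivation:
After move 1 (U'): U=WWWW F=OOGG R=GGRR B=RRBB L=BBOO
After move 2 (F'): F=OGOG U=WWGR R=YGYR D=BOYY L=BWOW
After move 3 (U'): U=WRWG F=BWOG R=OGYR B=YGBB L=RROW
Query: U face = WRWG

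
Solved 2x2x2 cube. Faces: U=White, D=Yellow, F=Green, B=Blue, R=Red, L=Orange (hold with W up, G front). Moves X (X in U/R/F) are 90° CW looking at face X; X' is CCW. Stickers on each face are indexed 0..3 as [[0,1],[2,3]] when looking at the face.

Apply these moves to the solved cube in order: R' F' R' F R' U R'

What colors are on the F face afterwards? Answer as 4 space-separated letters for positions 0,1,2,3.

After move 1 (R'): R=RRRR U=WBWB F=GWGW D=YGYG B=YBYB
After move 2 (F'): F=WWGG U=WBRR R=GRYR D=OOYG L=OBOW
After move 3 (R'): R=RRGY U=WYRY F=WBGR D=OWYG B=GBOB
After move 4 (F): F=GWRB U=WYWB R=RRYY D=GRYG L=OOOW
After move 5 (R'): R=RYRY U=WOWG F=GYRB D=GWYB B=GBRB
After move 6 (U): U=WWGO F=RYRB R=GBRY B=OORB L=GYOW
After move 7 (R'): R=BYGR U=WRGO F=RWRO D=GYYB B=BOWB
Query: F face = RWRO

Answer: R W R O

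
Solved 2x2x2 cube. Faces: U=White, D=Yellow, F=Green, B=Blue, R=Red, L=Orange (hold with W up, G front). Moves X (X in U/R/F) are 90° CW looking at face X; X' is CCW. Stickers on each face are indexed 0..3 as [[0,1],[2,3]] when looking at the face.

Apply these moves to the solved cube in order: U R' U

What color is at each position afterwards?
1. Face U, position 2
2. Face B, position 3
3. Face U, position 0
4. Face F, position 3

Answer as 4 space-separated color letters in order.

After move 1 (U): U=WWWW F=RRGG R=BBRR B=OOBB L=GGOO
After move 2 (R'): R=BRBR U=WBWO F=RWGW D=YRYG B=YOYB
After move 3 (U): U=WWOB F=BRGW R=YOBR B=GGYB L=RWOO
Query 1: U[2] = O
Query 2: B[3] = B
Query 3: U[0] = W
Query 4: F[3] = W

Answer: O B W W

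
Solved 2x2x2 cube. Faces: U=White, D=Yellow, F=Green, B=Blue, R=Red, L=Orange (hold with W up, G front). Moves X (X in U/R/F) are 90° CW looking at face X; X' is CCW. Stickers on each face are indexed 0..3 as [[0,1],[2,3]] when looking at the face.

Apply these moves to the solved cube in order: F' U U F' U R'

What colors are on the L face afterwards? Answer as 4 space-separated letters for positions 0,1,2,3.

Answer: B G O W

Derivation:
After move 1 (F'): F=GGGG U=WWRR R=YRYR D=OOYY L=OWOW
After move 2 (U): U=RWRW F=YRGG R=BBYR B=OWBB L=GGOW
After move 3 (U): U=RRWW F=BBGG R=OWYR B=GGBB L=YROW
After move 4 (F'): F=BGBG U=RROY R=OWOR D=RWYY L=YWOW
After move 5 (U): U=ORYR F=OWBG R=GGOR B=YWBB L=BGOW
After move 6 (R'): R=GRGO U=OBYY F=ORBR D=RWYG B=YWWB
Query: L face = BGOW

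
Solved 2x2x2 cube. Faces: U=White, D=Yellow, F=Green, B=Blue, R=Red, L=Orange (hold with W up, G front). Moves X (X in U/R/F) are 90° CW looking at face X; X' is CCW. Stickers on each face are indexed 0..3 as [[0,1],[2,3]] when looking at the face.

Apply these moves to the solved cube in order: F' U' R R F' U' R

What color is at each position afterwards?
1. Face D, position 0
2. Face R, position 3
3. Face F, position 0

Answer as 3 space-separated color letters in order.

After move 1 (F'): F=GGGG U=WWRR R=YRYR D=OOYY L=OWOW
After move 2 (U'): U=WRWR F=OWGG R=GGYR B=YRBB L=BBOW
After move 3 (R): R=YGRG U=WWWG F=OOGY D=OBYY B=RRRB
After move 4 (R): R=RYGG U=WOWY F=OBGY D=ORYR B=GRWB
After move 5 (F'): F=BYOG U=WORG R=RYOG D=BWYR L=BYOW
After move 6 (U'): U=OGWR F=BYOG R=BYOG B=RYWB L=GROW
After move 7 (R): R=OBGY U=OYWG F=BWOR D=BWYR B=RYGB
Query 1: D[0] = B
Query 2: R[3] = Y
Query 3: F[0] = B

Answer: B Y B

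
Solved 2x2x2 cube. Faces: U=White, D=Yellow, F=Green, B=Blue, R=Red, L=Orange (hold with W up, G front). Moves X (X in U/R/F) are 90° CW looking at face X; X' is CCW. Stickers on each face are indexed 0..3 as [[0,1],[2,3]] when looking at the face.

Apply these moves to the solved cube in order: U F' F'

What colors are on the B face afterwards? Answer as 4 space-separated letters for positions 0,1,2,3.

Answer: O O B B

Derivation:
After move 1 (U): U=WWWW F=RRGG R=BBRR B=OOBB L=GGOO
After move 2 (F'): F=RGRG U=WWBR R=YBYR D=GOYY L=GWOW
After move 3 (F'): F=GGRR U=WWYY R=OBGR D=WWYY L=GROB
Query: B face = OOBB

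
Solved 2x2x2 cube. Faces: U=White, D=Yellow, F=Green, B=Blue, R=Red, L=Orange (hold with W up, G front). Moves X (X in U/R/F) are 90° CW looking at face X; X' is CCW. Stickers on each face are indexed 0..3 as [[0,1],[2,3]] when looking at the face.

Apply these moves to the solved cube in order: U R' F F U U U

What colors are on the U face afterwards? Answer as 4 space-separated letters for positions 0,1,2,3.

Answer: B Y W R

Derivation:
After move 1 (U): U=WWWW F=RRGG R=BBRR B=OOBB L=GGOO
After move 2 (R'): R=BRBR U=WBWO F=RWGW D=YRYG B=YOYB
After move 3 (F): F=GRWW U=WBOG R=WROR D=BBYG L=GYOR
After move 4 (F): F=WGWR U=WBRY R=ORGR D=OWYG L=GBOB
After move 5 (U): U=RWYB F=ORWR R=YOGR B=GBYB L=WGOB
After move 6 (U): U=YRBW F=YOWR R=GBGR B=WGYB L=OROB
After move 7 (U): U=BYWR F=GBWR R=WGGR B=ORYB L=YOOB
Query: U face = BYWR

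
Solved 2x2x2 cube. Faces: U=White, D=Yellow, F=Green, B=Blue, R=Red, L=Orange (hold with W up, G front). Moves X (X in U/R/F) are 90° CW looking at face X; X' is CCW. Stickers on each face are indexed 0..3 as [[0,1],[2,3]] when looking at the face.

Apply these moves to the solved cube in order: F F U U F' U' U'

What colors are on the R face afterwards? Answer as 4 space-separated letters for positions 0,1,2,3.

Answer: O W W R

Derivation:
After move 1 (F): F=GGGG U=WWOO R=WRWR D=RRYY L=OYOY
After move 2 (F): F=GGGG U=WWYY R=OROR D=WWYY L=OROR
After move 3 (U): U=YWYW F=ORGG R=BBOR B=ORBB L=GGOR
After move 4 (U): U=YYWW F=BBGG R=OROR B=GGBB L=OROR
After move 5 (F'): F=BGBG U=YYOO R=WRWR D=RRYY L=OWOW
After move 6 (U'): U=YOYO F=OWBG R=BGWR B=WRBB L=GGOW
After move 7 (U'): U=OOYY F=GGBG R=OWWR B=BGBB L=WROW
Query: R face = OWWR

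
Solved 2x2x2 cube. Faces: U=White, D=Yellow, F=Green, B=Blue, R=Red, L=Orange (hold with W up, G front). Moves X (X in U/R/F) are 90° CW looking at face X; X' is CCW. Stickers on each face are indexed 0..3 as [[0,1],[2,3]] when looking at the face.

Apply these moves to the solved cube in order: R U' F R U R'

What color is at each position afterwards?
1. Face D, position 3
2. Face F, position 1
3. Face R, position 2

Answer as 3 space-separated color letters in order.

Answer: B G B

Derivation:
After move 1 (R): R=RRRR U=WGWG F=GYGY D=YBYB B=WBWB
After move 2 (U'): U=GGWW F=OOGY R=GYRR B=RRWB L=WBOO
After move 3 (F): F=GOYO U=GGOB R=WYWR D=RGYB L=WYOB
After move 4 (R): R=WWRY U=GOOO F=GGYB D=RWYR B=BRGB
After move 5 (U): U=OGOO F=WWYB R=BRRY B=WYGB L=GGOB
After move 6 (R'): R=RYBR U=OGOW F=WGYO D=RWYB B=RYWB
Query 1: D[3] = B
Query 2: F[1] = G
Query 3: R[2] = B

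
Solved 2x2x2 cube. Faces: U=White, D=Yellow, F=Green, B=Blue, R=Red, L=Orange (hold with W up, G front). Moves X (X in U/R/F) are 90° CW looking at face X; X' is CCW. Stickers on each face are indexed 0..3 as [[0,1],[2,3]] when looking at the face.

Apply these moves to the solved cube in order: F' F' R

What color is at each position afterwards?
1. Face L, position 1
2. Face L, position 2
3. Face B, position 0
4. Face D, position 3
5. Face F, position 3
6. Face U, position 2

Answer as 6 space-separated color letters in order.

Answer: R O Y B Y Y

Derivation:
After move 1 (F'): F=GGGG U=WWRR R=YRYR D=OOYY L=OWOW
After move 2 (F'): F=GGGG U=WWYY R=OROR D=WWYY L=OROR
After move 3 (R): R=OORR U=WGYG F=GWGY D=WBYB B=YBWB
Query 1: L[1] = R
Query 2: L[2] = O
Query 3: B[0] = Y
Query 4: D[3] = B
Query 5: F[3] = Y
Query 6: U[2] = Y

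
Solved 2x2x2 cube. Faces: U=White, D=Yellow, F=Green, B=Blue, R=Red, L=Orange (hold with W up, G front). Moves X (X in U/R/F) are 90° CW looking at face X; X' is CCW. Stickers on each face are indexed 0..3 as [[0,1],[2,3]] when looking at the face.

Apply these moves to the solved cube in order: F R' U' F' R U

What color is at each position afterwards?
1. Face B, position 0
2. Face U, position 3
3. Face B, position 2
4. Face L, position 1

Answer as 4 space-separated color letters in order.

Answer: Y O B Y

Derivation:
After move 1 (F): F=GGGG U=WWOO R=WRWR D=RRYY L=OYOY
After move 2 (R'): R=RRWW U=WBOB F=GWGO D=RGYG B=YBRB
After move 3 (U'): U=BBWO F=OYGO R=GWWW B=RRRB L=YBOY
After move 4 (F'): F=YOOG U=BBGW R=GWRW D=BYYG L=YOOW
After move 5 (R): R=RGWW U=BOGG F=YYOG D=BRYR B=WRBB
After move 6 (U): U=GBGO F=RGOG R=WRWW B=YOBB L=YYOW
Query 1: B[0] = Y
Query 2: U[3] = O
Query 3: B[2] = B
Query 4: L[1] = Y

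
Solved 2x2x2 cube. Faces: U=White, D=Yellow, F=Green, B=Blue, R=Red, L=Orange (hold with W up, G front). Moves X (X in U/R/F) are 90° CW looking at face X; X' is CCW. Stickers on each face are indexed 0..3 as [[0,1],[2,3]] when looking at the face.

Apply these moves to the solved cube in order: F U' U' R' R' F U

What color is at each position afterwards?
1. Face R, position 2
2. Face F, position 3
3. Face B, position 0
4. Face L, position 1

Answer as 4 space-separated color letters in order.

After move 1 (F): F=GGGG U=WWOO R=WRWR D=RRYY L=OYOY
After move 2 (U'): U=WOWO F=OYGG R=GGWR B=WRBB L=BBOY
After move 3 (U'): U=OOWW F=BBGG R=OYWR B=GGBB L=WROY
After move 4 (R'): R=YROW U=OBWG F=BOGW D=RBYG B=YGRB
After move 5 (R'): R=RWYO U=ORWY F=BBGG D=ROYW B=GGBB
After move 6 (F): F=GBGB U=ORYR R=WWYO D=YRYW L=WROO
After move 7 (U): U=YORR F=WWGB R=GGYO B=WRBB L=GBOO
Query 1: R[2] = Y
Query 2: F[3] = B
Query 3: B[0] = W
Query 4: L[1] = B

Answer: Y B W B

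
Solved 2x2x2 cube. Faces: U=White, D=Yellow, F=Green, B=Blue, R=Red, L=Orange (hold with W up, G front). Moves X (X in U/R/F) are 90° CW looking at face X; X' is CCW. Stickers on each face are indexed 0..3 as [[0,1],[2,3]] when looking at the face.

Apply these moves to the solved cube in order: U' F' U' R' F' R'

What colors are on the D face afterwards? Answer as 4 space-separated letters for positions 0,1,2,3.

After move 1 (U'): U=WWWW F=OOGG R=GGRR B=RRBB L=BBOO
After move 2 (F'): F=OGOG U=WWGR R=YGYR D=BOYY L=BWOW
After move 3 (U'): U=WRWG F=BWOG R=OGYR B=YGBB L=RROW
After move 4 (R'): R=GROY U=WBWY F=BROG D=BWYG B=YGOB
After move 5 (F'): F=RGBO U=WBGO R=WRBY D=RWYG L=RYOW
After move 6 (R'): R=RYWB U=WOGY F=RBBO D=RGYO B=GGWB
Query: D face = RGYO

Answer: R G Y O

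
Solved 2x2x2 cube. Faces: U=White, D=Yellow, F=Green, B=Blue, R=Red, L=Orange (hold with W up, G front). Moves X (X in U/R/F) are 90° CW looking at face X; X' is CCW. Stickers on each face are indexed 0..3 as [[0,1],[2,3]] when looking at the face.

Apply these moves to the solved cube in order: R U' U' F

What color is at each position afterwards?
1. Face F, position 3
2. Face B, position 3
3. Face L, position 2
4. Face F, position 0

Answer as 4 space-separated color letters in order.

After move 1 (R): R=RRRR U=WGWG F=GYGY D=YBYB B=WBWB
After move 2 (U'): U=GGWW F=OOGY R=GYRR B=RRWB L=WBOO
After move 3 (U'): U=GWGW F=WBGY R=OORR B=GYWB L=RROO
After move 4 (F): F=GWYB U=GWOR R=GOWR D=ROYB L=RYOB
Query 1: F[3] = B
Query 2: B[3] = B
Query 3: L[2] = O
Query 4: F[0] = G

Answer: B B O G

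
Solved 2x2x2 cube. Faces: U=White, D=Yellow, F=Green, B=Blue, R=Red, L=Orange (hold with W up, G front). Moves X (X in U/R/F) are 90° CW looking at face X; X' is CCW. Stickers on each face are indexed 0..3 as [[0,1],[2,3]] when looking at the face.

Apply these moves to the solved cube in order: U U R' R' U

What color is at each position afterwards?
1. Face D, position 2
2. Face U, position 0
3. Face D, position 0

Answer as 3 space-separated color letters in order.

After move 1 (U): U=WWWW F=RRGG R=BBRR B=OOBB L=GGOO
After move 2 (U): U=WWWW F=BBGG R=OORR B=GGBB L=RROO
After move 3 (R'): R=OROR U=WBWG F=BWGW D=YBYG B=YGYB
After move 4 (R'): R=RROO U=WYWY F=BBGG D=YWYW B=GGBB
After move 5 (U): U=WWYY F=RRGG R=GGOO B=RRBB L=BBOO
Query 1: D[2] = Y
Query 2: U[0] = W
Query 3: D[0] = Y

Answer: Y W Y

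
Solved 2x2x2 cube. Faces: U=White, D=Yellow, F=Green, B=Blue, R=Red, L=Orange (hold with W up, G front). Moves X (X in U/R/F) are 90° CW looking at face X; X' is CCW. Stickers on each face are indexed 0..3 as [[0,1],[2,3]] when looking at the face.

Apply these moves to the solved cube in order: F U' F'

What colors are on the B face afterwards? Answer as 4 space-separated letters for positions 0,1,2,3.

Answer: W R B B

Derivation:
After move 1 (F): F=GGGG U=WWOO R=WRWR D=RRYY L=OYOY
After move 2 (U'): U=WOWO F=OYGG R=GGWR B=WRBB L=BBOY
After move 3 (F'): F=YGOG U=WOGW R=RGRR D=BYYY L=BOOW
Query: B face = WRBB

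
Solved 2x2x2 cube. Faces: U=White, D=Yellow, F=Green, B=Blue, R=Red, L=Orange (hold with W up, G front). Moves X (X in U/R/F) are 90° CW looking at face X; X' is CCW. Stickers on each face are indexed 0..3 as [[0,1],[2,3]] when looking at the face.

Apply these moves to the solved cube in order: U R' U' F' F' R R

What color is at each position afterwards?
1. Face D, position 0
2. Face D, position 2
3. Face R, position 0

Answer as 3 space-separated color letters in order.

Answer: W Y R

Derivation:
After move 1 (U): U=WWWW F=RRGG R=BBRR B=OOBB L=GGOO
After move 2 (R'): R=BRBR U=WBWO F=RWGW D=YRYG B=YOYB
After move 3 (U'): U=BOWW F=GGGW R=RWBR B=BRYB L=YOOO
After move 4 (F'): F=GWGG U=BORB R=RWYR D=OOYG L=YWOW
After move 5 (F'): F=WGGG U=BORY R=OWOR D=WWYG L=YBOR
After move 6 (R): R=OORW U=BGRG F=WWGG D=WYYB B=YROB
After move 7 (R): R=ROWO U=BWRG F=WYGB D=WOYY B=GRGB
Query 1: D[0] = W
Query 2: D[2] = Y
Query 3: R[0] = R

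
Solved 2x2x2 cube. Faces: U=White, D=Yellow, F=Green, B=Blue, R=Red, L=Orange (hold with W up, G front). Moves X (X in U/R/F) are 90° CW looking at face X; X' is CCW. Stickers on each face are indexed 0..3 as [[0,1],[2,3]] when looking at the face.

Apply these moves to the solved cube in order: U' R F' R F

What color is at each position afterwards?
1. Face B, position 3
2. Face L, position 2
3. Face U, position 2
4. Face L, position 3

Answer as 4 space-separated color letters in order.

Answer: B O W W

Derivation:
After move 1 (U'): U=WWWW F=OOGG R=GGRR B=RRBB L=BBOO
After move 2 (R): R=RGRG U=WOWG F=OYGY D=YBYR B=WRWB
After move 3 (F'): F=YYOG U=WORR R=BGYG D=BOYR L=BGOW
After move 4 (R): R=YBGG U=WYRG F=YOOR D=BWYW B=RROB
After move 5 (F): F=OYRO U=WYWG R=RBGG D=GYYW L=BBOW
Query 1: B[3] = B
Query 2: L[2] = O
Query 3: U[2] = W
Query 4: L[3] = W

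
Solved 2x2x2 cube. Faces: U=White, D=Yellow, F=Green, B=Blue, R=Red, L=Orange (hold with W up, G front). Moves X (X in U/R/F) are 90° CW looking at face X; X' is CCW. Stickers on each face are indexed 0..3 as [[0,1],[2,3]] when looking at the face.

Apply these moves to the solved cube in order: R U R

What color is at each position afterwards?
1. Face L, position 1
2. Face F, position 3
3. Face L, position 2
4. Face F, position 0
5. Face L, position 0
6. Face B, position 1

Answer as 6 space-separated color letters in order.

After move 1 (R): R=RRRR U=WGWG F=GYGY D=YBYB B=WBWB
After move 2 (U): U=WWGG F=RRGY R=WBRR B=OOWB L=GYOO
After move 3 (R): R=RWRB U=WRGY F=RBGB D=YWYO B=GOWB
Query 1: L[1] = Y
Query 2: F[3] = B
Query 3: L[2] = O
Query 4: F[0] = R
Query 5: L[0] = G
Query 6: B[1] = O

Answer: Y B O R G O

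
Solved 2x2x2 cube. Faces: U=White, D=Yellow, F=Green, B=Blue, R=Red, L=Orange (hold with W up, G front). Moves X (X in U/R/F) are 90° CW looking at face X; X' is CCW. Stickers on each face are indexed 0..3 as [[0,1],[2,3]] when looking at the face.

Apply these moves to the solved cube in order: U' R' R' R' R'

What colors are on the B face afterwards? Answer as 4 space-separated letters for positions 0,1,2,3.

After move 1 (U'): U=WWWW F=OOGG R=GGRR B=RRBB L=BBOO
After move 2 (R'): R=GRGR U=WBWR F=OWGW D=YOYG B=YRYB
After move 3 (R'): R=RRGG U=WYWY F=OBGR D=YWYW B=GROB
After move 4 (R'): R=RGRG U=WOWG F=OYGY D=YBYR B=WRWB
After move 5 (R'): R=GGRR U=WWWW F=OOGG D=YYYY B=RRBB
Query: B face = RRBB

Answer: R R B B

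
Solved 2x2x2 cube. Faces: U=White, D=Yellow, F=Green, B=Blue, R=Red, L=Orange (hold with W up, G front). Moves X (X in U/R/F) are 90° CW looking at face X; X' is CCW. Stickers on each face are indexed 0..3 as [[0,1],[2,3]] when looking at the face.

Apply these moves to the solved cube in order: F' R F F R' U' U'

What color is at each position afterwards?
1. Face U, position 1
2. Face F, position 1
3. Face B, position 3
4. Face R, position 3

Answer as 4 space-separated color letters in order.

Answer: B B B W

Derivation:
After move 1 (F'): F=GGGG U=WWRR R=YRYR D=OOYY L=OWOW
After move 2 (R): R=YYRR U=WGRG F=GOGY D=OBYB B=RBWB
After move 3 (F): F=GGYO U=WGWW R=RYGR D=RYYB L=OOOB
After move 4 (F): F=YGOG U=WGBO R=WYWR D=GRYB L=OROY
After move 5 (R'): R=YRWW U=WWBR F=YGOO D=GGYG B=BBRB
After move 6 (U'): U=WRWB F=OROO R=YGWW B=YRRB L=BBOY
After move 7 (U'): U=RBWW F=BBOO R=ORWW B=YGRB L=YROY
Query 1: U[1] = B
Query 2: F[1] = B
Query 3: B[3] = B
Query 4: R[3] = W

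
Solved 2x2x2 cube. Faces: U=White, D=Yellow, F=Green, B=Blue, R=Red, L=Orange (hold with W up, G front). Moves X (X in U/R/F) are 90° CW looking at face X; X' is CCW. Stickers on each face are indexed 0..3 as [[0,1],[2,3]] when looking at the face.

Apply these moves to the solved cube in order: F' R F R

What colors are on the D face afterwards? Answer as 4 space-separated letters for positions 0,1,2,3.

After move 1 (F'): F=GGGG U=WWRR R=YRYR D=OOYY L=OWOW
After move 2 (R): R=YYRR U=WGRG F=GOGY D=OBYB B=RBWB
After move 3 (F): F=GGYO U=WGWW R=RYGR D=RYYB L=OOOB
After move 4 (R): R=GRRY U=WGWO F=GYYB D=RWYR B=WBGB
Query: D face = RWYR

Answer: R W Y R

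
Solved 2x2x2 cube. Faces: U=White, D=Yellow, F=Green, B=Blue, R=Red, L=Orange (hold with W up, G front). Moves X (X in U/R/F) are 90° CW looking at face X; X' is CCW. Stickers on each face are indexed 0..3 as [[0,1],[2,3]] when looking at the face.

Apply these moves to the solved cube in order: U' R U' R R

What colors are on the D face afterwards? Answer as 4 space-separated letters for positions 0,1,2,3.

Answer: Y G Y W

Derivation:
After move 1 (U'): U=WWWW F=OOGG R=GGRR B=RRBB L=BBOO
After move 2 (R): R=RGRG U=WOWG F=OYGY D=YBYR B=WRWB
After move 3 (U'): U=OGWW F=BBGY R=OYRG B=RGWB L=WROO
After move 4 (R): R=ROGY U=OBWY F=BBGR D=YWYR B=WGGB
After move 5 (R): R=GRYO U=OBWR F=BWGR D=YGYW B=YGBB
Query: D face = YGYW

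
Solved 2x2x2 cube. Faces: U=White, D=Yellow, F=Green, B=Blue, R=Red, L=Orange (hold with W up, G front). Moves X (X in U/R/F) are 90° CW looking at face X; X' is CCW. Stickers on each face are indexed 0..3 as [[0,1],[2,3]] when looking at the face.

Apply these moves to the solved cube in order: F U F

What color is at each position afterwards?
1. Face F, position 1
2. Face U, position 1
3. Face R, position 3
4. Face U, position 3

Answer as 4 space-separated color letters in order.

After move 1 (F): F=GGGG U=WWOO R=WRWR D=RRYY L=OYOY
After move 2 (U): U=OWOW F=WRGG R=BBWR B=OYBB L=GGOY
After move 3 (F): F=GWGR U=OWYG R=OBWR D=WBYY L=GROR
Query 1: F[1] = W
Query 2: U[1] = W
Query 3: R[3] = R
Query 4: U[3] = G

Answer: W W R G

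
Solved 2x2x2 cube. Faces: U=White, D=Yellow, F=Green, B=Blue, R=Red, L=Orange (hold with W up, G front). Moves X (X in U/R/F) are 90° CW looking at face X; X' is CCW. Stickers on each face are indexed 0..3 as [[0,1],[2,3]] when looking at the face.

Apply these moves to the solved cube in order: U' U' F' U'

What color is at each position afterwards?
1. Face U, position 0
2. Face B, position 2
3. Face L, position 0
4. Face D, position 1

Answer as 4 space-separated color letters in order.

After move 1 (U'): U=WWWW F=OOGG R=GGRR B=RRBB L=BBOO
After move 2 (U'): U=WWWW F=BBGG R=OORR B=GGBB L=RROO
After move 3 (F'): F=BGBG U=WWOR R=YOYR D=ROYY L=RWOW
After move 4 (U'): U=WRWO F=RWBG R=BGYR B=YOBB L=GGOW
Query 1: U[0] = W
Query 2: B[2] = B
Query 3: L[0] = G
Query 4: D[1] = O

Answer: W B G O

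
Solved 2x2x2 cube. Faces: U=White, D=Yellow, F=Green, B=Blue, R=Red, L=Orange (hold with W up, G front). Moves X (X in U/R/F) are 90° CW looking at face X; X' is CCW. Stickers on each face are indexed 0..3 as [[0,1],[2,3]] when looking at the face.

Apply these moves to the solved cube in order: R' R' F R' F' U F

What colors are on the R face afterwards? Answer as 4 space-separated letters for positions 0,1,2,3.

Answer: W B G Y

Derivation:
After move 1 (R'): R=RRRR U=WBWB F=GWGW D=YGYG B=YBYB
After move 2 (R'): R=RRRR U=WYWY F=GBGB D=YWYW B=GBGB
After move 3 (F): F=GGBB U=WYOO R=WRYR D=RRYW L=OYOW
After move 4 (R'): R=RRWY U=WGOG F=GYBO D=RGYB B=WBRB
After move 5 (F'): F=YOGB U=WGRW R=GRRY D=YWYB L=OGOO
After move 6 (U): U=RWWG F=GRGB R=WBRY B=OGRB L=YOOO
After move 7 (F): F=GGBR U=RWOO R=WBGY D=RWYB L=YYOW
Query: R face = WBGY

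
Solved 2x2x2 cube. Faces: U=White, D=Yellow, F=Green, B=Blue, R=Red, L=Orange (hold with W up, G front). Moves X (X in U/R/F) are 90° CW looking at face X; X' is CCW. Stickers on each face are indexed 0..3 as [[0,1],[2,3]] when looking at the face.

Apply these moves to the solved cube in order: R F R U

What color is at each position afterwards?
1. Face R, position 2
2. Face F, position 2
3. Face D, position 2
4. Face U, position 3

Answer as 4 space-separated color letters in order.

Answer: R Y Y G

Derivation:
After move 1 (R): R=RRRR U=WGWG F=GYGY D=YBYB B=WBWB
After move 2 (F): F=GGYY U=WGOO R=WRGR D=RRYB L=OYOB
After move 3 (R): R=GWRR U=WGOY F=GRYB D=RWYW B=OBGB
After move 4 (U): U=OWYG F=GWYB R=OBRR B=OYGB L=GROB
Query 1: R[2] = R
Query 2: F[2] = Y
Query 3: D[2] = Y
Query 4: U[3] = G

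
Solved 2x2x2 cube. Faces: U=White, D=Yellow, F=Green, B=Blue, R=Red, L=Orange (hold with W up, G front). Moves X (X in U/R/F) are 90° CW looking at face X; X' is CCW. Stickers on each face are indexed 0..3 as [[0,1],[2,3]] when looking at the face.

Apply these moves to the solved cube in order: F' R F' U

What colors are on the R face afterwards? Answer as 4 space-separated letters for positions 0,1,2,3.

After move 1 (F'): F=GGGG U=WWRR R=YRYR D=OOYY L=OWOW
After move 2 (R): R=YYRR U=WGRG F=GOGY D=OBYB B=RBWB
After move 3 (F'): F=OYGG U=WGYR R=BYOR D=WWYB L=OGOR
After move 4 (U): U=YWRG F=BYGG R=RBOR B=OGWB L=OYOR
Query: R face = RBOR

Answer: R B O R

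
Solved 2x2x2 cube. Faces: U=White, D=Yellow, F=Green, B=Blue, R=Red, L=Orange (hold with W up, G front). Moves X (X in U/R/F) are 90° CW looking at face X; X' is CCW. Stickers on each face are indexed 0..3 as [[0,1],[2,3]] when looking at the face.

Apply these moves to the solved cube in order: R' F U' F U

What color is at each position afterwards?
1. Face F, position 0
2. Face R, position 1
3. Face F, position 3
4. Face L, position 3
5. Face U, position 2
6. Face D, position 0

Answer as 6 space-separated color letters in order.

After move 1 (R'): R=RRRR U=WBWB F=GWGW D=YGYG B=YBYB
After move 2 (F): F=GGWW U=WBOO R=WRBR D=RRYG L=OYOG
After move 3 (U'): U=BOWO F=OYWW R=GGBR B=WRYB L=YBOG
After move 4 (F): F=WOWY U=BOGB R=WGOR D=BGYG L=YROR
After move 5 (U): U=GBBO F=WGWY R=WROR B=YRYB L=WOOR
Query 1: F[0] = W
Query 2: R[1] = R
Query 3: F[3] = Y
Query 4: L[3] = R
Query 5: U[2] = B
Query 6: D[0] = B

Answer: W R Y R B B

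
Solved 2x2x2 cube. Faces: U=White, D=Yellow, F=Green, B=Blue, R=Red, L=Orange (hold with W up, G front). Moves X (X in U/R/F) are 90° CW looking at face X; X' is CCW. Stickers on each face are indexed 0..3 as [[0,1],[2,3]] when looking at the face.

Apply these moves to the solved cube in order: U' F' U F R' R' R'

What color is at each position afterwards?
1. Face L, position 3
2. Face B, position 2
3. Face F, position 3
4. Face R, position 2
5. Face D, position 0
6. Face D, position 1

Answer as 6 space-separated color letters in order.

Answer: O W Y R Y B

Derivation:
After move 1 (U'): U=WWWW F=OOGG R=GGRR B=RRBB L=BBOO
After move 2 (F'): F=OGOG U=WWGR R=YGYR D=BOYY L=BWOW
After move 3 (U): U=GWRW F=YGOG R=RRYR B=BWBB L=OGOW
After move 4 (F): F=OYGG U=GWWG R=RRWR D=YRYY L=OBOO
After move 5 (R'): R=RRRW U=GBWB F=OWGG D=YYYG B=YWRB
After move 6 (R'): R=RWRR U=GRWY F=OBGB D=YWYG B=GWYB
After move 7 (R'): R=WRRR U=GYWG F=ORGY D=YBYB B=GWWB
Query 1: L[3] = O
Query 2: B[2] = W
Query 3: F[3] = Y
Query 4: R[2] = R
Query 5: D[0] = Y
Query 6: D[1] = B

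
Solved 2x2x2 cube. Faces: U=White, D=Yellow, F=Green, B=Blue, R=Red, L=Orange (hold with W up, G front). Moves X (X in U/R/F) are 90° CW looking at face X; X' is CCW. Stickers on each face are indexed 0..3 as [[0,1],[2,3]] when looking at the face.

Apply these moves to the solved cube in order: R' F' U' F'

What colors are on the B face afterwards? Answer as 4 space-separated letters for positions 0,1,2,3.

After move 1 (R'): R=RRRR U=WBWB F=GWGW D=YGYG B=YBYB
After move 2 (F'): F=WWGG U=WBRR R=GRYR D=OOYG L=OBOW
After move 3 (U'): U=BRWR F=OBGG R=WWYR B=GRYB L=YBOW
After move 4 (F'): F=BGOG U=BRWY R=OWOR D=BWYG L=YROW
Query: B face = GRYB

Answer: G R Y B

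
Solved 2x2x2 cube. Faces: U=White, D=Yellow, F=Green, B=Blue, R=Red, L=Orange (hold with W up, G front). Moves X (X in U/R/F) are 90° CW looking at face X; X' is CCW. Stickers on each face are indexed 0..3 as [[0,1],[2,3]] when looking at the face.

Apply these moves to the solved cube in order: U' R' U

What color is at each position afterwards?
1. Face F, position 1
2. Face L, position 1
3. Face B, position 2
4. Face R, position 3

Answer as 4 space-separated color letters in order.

After move 1 (U'): U=WWWW F=OOGG R=GGRR B=RRBB L=BBOO
After move 2 (R'): R=GRGR U=WBWR F=OWGW D=YOYG B=YRYB
After move 3 (U): U=WWRB F=GRGW R=YRGR B=BBYB L=OWOO
Query 1: F[1] = R
Query 2: L[1] = W
Query 3: B[2] = Y
Query 4: R[3] = R

Answer: R W Y R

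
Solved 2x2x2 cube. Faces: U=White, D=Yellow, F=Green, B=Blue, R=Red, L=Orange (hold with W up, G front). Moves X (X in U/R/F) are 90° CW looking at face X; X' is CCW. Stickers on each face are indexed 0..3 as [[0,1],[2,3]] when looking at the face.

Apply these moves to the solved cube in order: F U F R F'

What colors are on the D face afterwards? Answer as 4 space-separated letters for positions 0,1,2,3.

After move 1 (F): F=GGGG U=WWOO R=WRWR D=RRYY L=OYOY
After move 2 (U): U=OWOW F=WRGG R=BBWR B=OYBB L=GGOY
After move 3 (F): F=GWGR U=OWYG R=OBWR D=WBYY L=GROR
After move 4 (R): R=WORB U=OWYR F=GBGY D=WBYO B=GYWB
After move 5 (F'): F=BYGG U=OWWR R=BOWB D=RRYO L=GROY
Query: D face = RRYO

Answer: R R Y O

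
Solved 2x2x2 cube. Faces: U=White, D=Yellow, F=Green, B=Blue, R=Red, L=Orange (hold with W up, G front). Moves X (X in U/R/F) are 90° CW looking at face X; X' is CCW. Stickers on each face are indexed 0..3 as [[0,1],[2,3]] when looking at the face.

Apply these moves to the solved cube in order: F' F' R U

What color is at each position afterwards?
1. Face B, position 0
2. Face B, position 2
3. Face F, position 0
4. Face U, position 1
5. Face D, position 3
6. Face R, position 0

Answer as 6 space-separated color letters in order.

Answer: O W O W B Y

Derivation:
After move 1 (F'): F=GGGG U=WWRR R=YRYR D=OOYY L=OWOW
After move 2 (F'): F=GGGG U=WWYY R=OROR D=WWYY L=OROR
After move 3 (R): R=OORR U=WGYG F=GWGY D=WBYB B=YBWB
After move 4 (U): U=YWGG F=OOGY R=YBRR B=ORWB L=GWOR
Query 1: B[0] = O
Query 2: B[2] = W
Query 3: F[0] = O
Query 4: U[1] = W
Query 5: D[3] = B
Query 6: R[0] = Y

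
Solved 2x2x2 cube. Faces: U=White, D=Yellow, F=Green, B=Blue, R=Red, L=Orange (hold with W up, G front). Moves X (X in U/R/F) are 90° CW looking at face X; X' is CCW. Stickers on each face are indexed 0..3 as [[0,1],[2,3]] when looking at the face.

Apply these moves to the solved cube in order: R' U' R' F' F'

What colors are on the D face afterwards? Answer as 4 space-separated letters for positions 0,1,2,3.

Answer: R W Y W

Derivation:
After move 1 (R'): R=RRRR U=WBWB F=GWGW D=YGYG B=YBYB
After move 2 (U'): U=BBWW F=OOGW R=GWRR B=RRYB L=YBOO
After move 3 (R'): R=WRGR U=BYWR F=OBGW D=YOYW B=GRGB
After move 4 (F'): F=BWOG U=BYWG R=ORYR D=BOYW L=YROW
After move 5 (F'): F=WGBO U=BYOY R=ORBR D=RWYW L=YGOW
Query: D face = RWYW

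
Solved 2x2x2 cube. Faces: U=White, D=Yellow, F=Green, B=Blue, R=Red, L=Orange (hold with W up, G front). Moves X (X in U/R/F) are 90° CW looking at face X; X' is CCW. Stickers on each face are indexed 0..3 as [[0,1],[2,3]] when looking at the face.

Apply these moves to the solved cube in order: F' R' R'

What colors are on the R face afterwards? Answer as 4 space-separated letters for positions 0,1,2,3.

Answer: R Y R Y

Derivation:
After move 1 (F'): F=GGGG U=WWRR R=YRYR D=OOYY L=OWOW
After move 2 (R'): R=RRYY U=WBRB F=GWGR D=OGYG B=YBOB
After move 3 (R'): R=RYRY U=WORY F=GBGB D=OWYR B=GBGB
Query: R face = RYRY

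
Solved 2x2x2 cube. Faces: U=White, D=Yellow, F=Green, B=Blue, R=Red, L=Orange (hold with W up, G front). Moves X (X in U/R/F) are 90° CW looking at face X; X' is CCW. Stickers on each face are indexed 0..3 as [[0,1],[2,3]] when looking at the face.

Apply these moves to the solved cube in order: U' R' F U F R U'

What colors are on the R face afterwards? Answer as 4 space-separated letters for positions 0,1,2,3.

After move 1 (U'): U=WWWW F=OOGG R=GGRR B=RRBB L=BBOO
After move 2 (R'): R=GRGR U=WBWR F=OWGW D=YOYG B=YRYB
After move 3 (F): F=GOWW U=WBOB R=WRRR D=GGYG L=BYOO
After move 4 (U): U=OWBB F=WRWW R=YRRR B=BYYB L=GOOO
After move 5 (F): F=WWWR U=OWOO R=BRBR D=RYYG L=GGOG
After move 6 (R): R=BBRR U=OWOR F=WYWG D=RYYB B=OYWB
After move 7 (U'): U=WROO F=GGWG R=WYRR B=BBWB L=OYOG
Query: R face = WYRR

Answer: W Y R R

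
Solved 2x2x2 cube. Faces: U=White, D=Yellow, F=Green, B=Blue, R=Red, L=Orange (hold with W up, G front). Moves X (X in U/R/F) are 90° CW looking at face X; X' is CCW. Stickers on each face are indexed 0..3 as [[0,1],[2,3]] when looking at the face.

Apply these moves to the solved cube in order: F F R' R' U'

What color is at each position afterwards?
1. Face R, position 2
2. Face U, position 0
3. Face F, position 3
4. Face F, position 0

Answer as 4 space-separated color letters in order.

Answer: R W B O

Derivation:
After move 1 (F): F=GGGG U=WWOO R=WRWR D=RRYY L=OYOY
After move 2 (F): F=GGGG U=WWYY R=OROR D=WWYY L=OROR
After move 3 (R'): R=RROO U=WBYB F=GWGY D=WGYG B=YBWB
After move 4 (R'): R=RORO U=WWYY F=GBGB D=WWYY B=GBGB
After move 5 (U'): U=WYWY F=ORGB R=GBRO B=ROGB L=GBOR
Query 1: R[2] = R
Query 2: U[0] = W
Query 3: F[3] = B
Query 4: F[0] = O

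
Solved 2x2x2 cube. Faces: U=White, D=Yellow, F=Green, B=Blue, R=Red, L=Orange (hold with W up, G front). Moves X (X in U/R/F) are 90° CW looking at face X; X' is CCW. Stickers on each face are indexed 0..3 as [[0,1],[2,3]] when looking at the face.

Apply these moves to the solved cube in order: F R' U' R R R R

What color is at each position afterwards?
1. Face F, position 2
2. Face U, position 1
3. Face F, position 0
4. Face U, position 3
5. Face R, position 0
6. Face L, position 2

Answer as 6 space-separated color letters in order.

After move 1 (F): F=GGGG U=WWOO R=WRWR D=RRYY L=OYOY
After move 2 (R'): R=RRWW U=WBOB F=GWGO D=RGYG B=YBRB
After move 3 (U'): U=BBWO F=OYGO R=GWWW B=RRRB L=YBOY
After move 4 (R): R=WGWW U=BYWO F=OGGG D=RRYR B=ORBB
After move 5 (R): R=WWWG U=BGWG F=ORGR D=RBYO B=ORYB
After move 6 (R): R=WWGW U=BRWR F=OBGO D=RYYO B=GRGB
After move 7 (R): R=GWWW U=BBWO F=OYGO D=RGYG B=RRRB
Query 1: F[2] = G
Query 2: U[1] = B
Query 3: F[0] = O
Query 4: U[3] = O
Query 5: R[0] = G
Query 6: L[2] = O

Answer: G B O O G O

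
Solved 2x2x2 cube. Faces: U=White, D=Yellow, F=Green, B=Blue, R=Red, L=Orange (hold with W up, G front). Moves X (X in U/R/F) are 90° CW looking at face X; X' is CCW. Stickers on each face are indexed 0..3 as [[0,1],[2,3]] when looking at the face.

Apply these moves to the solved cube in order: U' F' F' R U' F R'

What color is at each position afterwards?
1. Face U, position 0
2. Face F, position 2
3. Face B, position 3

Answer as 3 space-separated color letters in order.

After move 1 (U'): U=WWWW F=OOGG R=GGRR B=RRBB L=BBOO
After move 2 (F'): F=OGOG U=WWGR R=YGYR D=BOYY L=BWOW
After move 3 (F'): F=GGOO U=WWYY R=OGBR D=WWYY L=BROG
After move 4 (R): R=BORG U=WGYO F=GWOY D=WBYR B=YRWB
After move 5 (U'): U=GOWY F=BROY R=GWRG B=BOWB L=YROG
After move 6 (F): F=OBYR U=GOGR R=WWYG D=RGYR L=YWOB
After move 7 (R'): R=WGWY U=GWGB F=OOYR D=RBYR B=ROGB
Query 1: U[0] = G
Query 2: F[2] = Y
Query 3: B[3] = B

Answer: G Y B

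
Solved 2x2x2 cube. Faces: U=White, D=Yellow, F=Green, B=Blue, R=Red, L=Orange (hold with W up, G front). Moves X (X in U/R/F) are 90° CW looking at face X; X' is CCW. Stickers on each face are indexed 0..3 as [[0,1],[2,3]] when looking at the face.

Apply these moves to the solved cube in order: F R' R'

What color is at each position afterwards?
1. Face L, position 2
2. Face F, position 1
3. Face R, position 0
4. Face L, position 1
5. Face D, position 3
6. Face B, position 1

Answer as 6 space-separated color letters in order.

After move 1 (F): F=GGGG U=WWOO R=WRWR D=RRYY L=OYOY
After move 2 (R'): R=RRWW U=WBOB F=GWGO D=RGYG B=YBRB
After move 3 (R'): R=RWRW U=WROY F=GBGB D=RWYO B=GBGB
Query 1: L[2] = O
Query 2: F[1] = B
Query 3: R[0] = R
Query 4: L[1] = Y
Query 5: D[3] = O
Query 6: B[1] = B

Answer: O B R Y O B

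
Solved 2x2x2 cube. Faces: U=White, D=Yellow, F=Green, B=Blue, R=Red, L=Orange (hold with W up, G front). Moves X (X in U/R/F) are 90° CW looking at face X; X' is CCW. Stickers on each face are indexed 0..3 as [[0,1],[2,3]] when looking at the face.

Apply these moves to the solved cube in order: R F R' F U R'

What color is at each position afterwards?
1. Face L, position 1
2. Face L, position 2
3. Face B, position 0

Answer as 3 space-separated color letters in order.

Answer: G O Y

Derivation:
After move 1 (R): R=RRRR U=WGWG F=GYGY D=YBYB B=WBWB
After move 2 (F): F=GGYY U=WGOO R=WRGR D=RRYB L=OYOB
After move 3 (R'): R=RRWG U=WWOW F=GGYO D=RGYY B=BBRB
After move 4 (F): F=YGOG U=WWBY R=ORWG D=WRYY L=OROG
After move 5 (U): U=BWYW F=OROG R=BBWG B=ORRB L=YGOG
After move 6 (R'): R=BGBW U=BRYO F=OWOW D=WRYG B=YRRB
Query 1: L[1] = G
Query 2: L[2] = O
Query 3: B[0] = Y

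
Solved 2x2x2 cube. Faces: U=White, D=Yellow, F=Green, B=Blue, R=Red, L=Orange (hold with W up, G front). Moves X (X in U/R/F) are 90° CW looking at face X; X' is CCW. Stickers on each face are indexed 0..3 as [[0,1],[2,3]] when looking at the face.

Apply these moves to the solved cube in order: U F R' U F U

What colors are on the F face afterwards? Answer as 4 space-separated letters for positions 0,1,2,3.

Answer: O O G R

Derivation:
After move 1 (U): U=WWWW F=RRGG R=BBRR B=OOBB L=GGOO
After move 2 (F): F=GRGR U=WWOG R=WBWR D=RBYY L=GYOY
After move 3 (R'): R=BRWW U=WBOO F=GWGG D=RRYR B=YOBB
After move 4 (U): U=OWOB F=BRGG R=YOWW B=GYBB L=GWOY
After move 5 (F): F=GBGR U=OWYW R=OOBW D=WYYR L=GROR
After move 6 (U): U=YOWW F=OOGR R=GYBW B=GRBB L=GBOR
Query: F face = OOGR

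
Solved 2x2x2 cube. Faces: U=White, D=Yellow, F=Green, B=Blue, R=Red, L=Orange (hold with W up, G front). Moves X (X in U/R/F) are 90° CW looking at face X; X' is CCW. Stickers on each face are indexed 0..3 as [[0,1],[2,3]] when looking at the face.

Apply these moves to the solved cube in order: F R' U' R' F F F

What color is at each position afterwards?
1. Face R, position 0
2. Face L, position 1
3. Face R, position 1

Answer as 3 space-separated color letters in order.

After move 1 (F): F=GGGG U=WWOO R=WRWR D=RRYY L=OYOY
After move 2 (R'): R=RRWW U=WBOB F=GWGO D=RGYG B=YBRB
After move 3 (U'): U=BBWO F=OYGO R=GWWW B=RRRB L=YBOY
After move 4 (R'): R=WWGW U=BRWR F=OBGO D=RYYO B=GRGB
After move 5 (F): F=GOOB U=BRYB R=WWRW D=GWYO L=YROY
After move 6 (F): F=OGBO U=BRYR R=YWBW D=RWYO L=YGOW
After move 7 (F): F=BOOG U=BRWG R=YWRW D=BYYO L=YROW
Query 1: R[0] = Y
Query 2: L[1] = R
Query 3: R[1] = W

Answer: Y R W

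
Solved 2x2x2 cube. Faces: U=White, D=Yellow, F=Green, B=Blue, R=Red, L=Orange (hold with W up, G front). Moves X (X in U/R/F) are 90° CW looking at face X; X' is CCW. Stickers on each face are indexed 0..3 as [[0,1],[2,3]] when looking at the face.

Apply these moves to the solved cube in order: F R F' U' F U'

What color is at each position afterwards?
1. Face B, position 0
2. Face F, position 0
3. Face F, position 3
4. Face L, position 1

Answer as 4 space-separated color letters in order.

Answer: W O G W

Derivation:
After move 1 (F): F=GGGG U=WWOO R=WRWR D=RRYY L=OYOY
After move 2 (R): R=WWRR U=WGOG F=GRGY D=RBYB B=OBWB
After move 3 (F'): F=RYGG U=WGWR R=BWRR D=YYYB L=OGOO
After move 4 (U'): U=GRWW F=OGGG R=RYRR B=BWWB L=OBOO
After move 5 (F): F=GOGG U=GROB R=WYWR D=RRYB L=OYOY
After move 6 (U'): U=RBGO F=OYGG R=GOWR B=WYWB L=BWOY
Query 1: B[0] = W
Query 2: F[0] = O
Query 3: F[3] = G
Query 4: L[1] = W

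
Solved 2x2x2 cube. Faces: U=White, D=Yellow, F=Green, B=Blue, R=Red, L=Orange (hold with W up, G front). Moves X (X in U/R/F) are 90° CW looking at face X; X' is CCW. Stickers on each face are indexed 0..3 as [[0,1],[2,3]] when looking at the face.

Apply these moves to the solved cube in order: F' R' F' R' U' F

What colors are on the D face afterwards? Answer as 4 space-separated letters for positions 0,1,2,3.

Answer: G W Y G

Derivation:
After move 1 (F'): F=GGGG U=WWRR R=YRYR D=OOYY L=OWOW
After move 2 (R'): R=RRYY U=WBRB F=GWGR D=OGYG B=YBOB
After move 3 (F'): F=WRGG U=WBRY R=GROY D=WWYG L=OBOR
After move 4 (R'): R=RYGO U=WORY F=WBGY D=WRYG B=GBWB
After move 5 (U'): U=OYWR F=OBGY R=WBGO B=RYWB L=GBOR
After move 6 (F): F=GOYB U=OYRB R=WBRO D=GWYG L=GWOR
Query: D face = GWYG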